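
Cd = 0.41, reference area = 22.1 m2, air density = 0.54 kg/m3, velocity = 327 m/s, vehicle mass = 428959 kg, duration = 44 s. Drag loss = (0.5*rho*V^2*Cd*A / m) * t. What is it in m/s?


D = 0.5 * 0.54 * 327^2 * 0.41 * 22.1 = 261598.59 N
a = 261598.59 / 428959 = 0.6098 m/s2
dV = 0.6098 * 44 = 26.8 m/s

26.8 m/s


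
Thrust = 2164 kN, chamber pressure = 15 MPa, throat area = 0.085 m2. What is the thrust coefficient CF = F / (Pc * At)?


CF = 2164000 / (15e6 * 0.085) = 1.7

1.7


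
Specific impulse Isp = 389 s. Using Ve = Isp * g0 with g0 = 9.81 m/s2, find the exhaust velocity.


Ve = Isp * g0 = 389 * 9.81 = 3816.1 m/s

3816.1 m/s


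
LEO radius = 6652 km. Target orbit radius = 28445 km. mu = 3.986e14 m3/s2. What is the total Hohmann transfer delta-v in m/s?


V1 = sqrt(mu/r1) = 7740.92 m/s
dV1 = V1*(sqrt(2*r2/(r1+r2)) - 1) = 2114.51 m/s
V2 = sqrt(mu/r2) = 3743.4 m/s
dV2 = V2*(1 - sqrt(2*r1/(r1+r2))) = 1438.66 m/s
Total dV = 3553 m/s

3553 m/s


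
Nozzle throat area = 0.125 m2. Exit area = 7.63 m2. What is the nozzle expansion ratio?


AR = 7.63 / 0.125 = 61.0

61.0


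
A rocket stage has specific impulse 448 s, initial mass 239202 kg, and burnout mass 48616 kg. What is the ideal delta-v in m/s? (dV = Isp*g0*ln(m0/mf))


Ve = 448 * 9.81 = 4394.88 m/s
dV = 4394.88 * ln(239202/48616) = 7003 m/s

7003 m/s


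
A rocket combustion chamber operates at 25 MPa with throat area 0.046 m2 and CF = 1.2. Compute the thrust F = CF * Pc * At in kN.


F = 1.2 * 25e6 * 0.046 = 1.3800e+06 N = 1380.0 kN

1380.0 kN


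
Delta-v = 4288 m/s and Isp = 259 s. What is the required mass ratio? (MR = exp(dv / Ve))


Ve = 259 * 9.81 = 2540.79 m/s
MR = exp(4288 / 2540.79) = 5.407

5.407


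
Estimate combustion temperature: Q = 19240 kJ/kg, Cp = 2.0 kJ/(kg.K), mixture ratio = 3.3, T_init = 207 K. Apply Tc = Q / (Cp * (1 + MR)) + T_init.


Tc = 19240 / (2.0 * (1 + 3.3)) + 207 = 2444 K

2444 K


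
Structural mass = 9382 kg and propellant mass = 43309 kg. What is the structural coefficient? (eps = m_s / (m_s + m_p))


eps = 9382 / (9382 + 43309) = 0.1781

0.1781


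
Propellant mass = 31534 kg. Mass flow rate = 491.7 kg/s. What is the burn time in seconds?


tb = 31534 / 491.7 = 64.1 s

64.1 s


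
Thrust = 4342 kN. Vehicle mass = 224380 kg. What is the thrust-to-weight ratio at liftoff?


TWR = 4342000 / (224380 * 9.81) = 1.97

1.97


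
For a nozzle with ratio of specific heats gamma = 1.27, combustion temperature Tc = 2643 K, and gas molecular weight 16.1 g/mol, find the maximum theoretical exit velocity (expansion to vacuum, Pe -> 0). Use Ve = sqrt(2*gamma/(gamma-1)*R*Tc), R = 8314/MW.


R = 8314 / 16.1 = 516.4 J/(kg.K)
Ve = sqrt(2 * 1.27 / (1.27 - 1) * 516.4 * 2643) = 3583 m/s

3583 m/s


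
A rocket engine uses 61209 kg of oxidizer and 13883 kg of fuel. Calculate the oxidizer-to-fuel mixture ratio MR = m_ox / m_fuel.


MR = 61209 / 13883 = 4.41

4.41


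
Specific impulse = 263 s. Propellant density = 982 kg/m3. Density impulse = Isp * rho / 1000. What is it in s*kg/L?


rho*Isp = 263 * 982 / 1000 = 258 s*kg/L

258 s*kg/L


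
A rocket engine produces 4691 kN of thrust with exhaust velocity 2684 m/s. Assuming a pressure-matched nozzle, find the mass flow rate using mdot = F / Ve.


mdot = F / Ve = 4691000 / 2684 = 1747.8 kg/s

1747.8 kg/s


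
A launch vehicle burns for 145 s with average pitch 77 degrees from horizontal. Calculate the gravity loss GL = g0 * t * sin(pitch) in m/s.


GL = 9.81 * 145 * sin(77 deg) = 1386 m/s

1386 m/s


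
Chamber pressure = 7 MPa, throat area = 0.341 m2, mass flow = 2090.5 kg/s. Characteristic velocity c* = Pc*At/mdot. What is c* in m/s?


c* = 7e6 * 0.341 / 2090.5 = 1142 m/s

1142 m/s


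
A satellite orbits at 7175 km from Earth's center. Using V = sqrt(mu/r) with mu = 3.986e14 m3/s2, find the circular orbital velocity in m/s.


V = sqrt(3.986e14 / 7175000) = 7453 m/s

7453 m/s


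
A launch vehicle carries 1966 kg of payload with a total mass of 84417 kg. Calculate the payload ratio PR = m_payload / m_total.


PR = 1966 / 84417 = 0.0233

0.0233


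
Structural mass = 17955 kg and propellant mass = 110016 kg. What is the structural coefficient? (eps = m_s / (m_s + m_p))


eps = 17955 / (17955 + 110016) = 0.1403

0.1403


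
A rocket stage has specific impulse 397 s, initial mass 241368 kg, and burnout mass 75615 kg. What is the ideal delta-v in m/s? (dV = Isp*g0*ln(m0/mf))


Ve = 397 * 9.81 = 3894.57 m/s
dV = 3894.57 * ln(241368/75615) = 4520 m/s

4520 m/s


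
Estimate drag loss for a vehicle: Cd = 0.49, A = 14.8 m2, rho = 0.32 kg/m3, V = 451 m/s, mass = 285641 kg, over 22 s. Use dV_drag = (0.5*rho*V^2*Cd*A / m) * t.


D = 0.5 * 0.32 * 451^2 * 0.49 * 14.8 = 236010.25 N
a = 236010.25 / 285641 = 0.8262 m/s2
dV = 0.8262 * 22 = 18.2 m/s

18.2 m/s


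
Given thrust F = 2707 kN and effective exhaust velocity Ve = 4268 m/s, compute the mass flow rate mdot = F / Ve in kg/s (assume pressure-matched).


mdot = F / Ve = 2707000 / 4268 = 634.3 kg/s

634.3 kg/s


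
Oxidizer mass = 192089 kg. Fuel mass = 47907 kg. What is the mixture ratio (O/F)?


MR = 192089 / 47907 = 4.01

4.01


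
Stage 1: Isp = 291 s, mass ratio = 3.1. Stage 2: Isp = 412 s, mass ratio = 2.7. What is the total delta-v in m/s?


dV1 = 291 * 9.81 * ln(3.1) = 3229.8 m/s
dV2 = 412 * 9.81 * ln(2.7) = 4014.4 m/s
Total dV = 3229.8 + 4014.4 = 7244.2 m/s ~ 7244 m/s

7244 m/s


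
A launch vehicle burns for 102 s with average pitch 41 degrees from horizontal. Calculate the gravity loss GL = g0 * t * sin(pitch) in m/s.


GL = 9.81 * 102 * sin(41 deg) = 656 m/s

656 m/s


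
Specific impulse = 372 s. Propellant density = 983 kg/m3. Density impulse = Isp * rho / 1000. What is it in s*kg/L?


rho*Isp = 372 * 983 / 1000 = 366 s*kg/L

366 s*kg/L


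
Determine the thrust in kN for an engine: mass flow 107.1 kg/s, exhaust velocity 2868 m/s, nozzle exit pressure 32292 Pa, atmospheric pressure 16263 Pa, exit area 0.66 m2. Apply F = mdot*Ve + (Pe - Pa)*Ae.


F = 107.1 * 2868 + (32292 - 16263) * 0.66 = 317742.0 N = 317.7 kN

317.7 kN


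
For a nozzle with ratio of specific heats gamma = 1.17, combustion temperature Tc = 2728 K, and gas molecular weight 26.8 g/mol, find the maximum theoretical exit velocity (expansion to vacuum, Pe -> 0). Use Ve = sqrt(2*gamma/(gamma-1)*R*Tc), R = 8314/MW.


R = 8314 / 26.8 = 310.22 J/(kg.K)
Ve = sqrt(2 * 1.17 / (1.17 - 1) * 310.22 * 2728) = 3413 m/s

3413 m/s


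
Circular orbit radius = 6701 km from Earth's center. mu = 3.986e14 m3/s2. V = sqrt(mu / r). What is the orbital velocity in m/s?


V = sqrt(3.986e14 / 6701000) = 7713 m/s

7713 m/s


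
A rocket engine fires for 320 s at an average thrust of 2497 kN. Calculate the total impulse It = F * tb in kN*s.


It = 2497 * 320 = 799040 kN*s

799040 kN*s


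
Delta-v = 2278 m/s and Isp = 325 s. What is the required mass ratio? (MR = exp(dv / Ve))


Ve = 325 * 9.81 = 3188.25 m/s
MR = exp(2278 / 3188.25) = 2.043

2.043


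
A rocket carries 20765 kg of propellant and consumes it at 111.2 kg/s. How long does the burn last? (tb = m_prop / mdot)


tb = 20765 / 111.2 = 186.7 s

186.7 s


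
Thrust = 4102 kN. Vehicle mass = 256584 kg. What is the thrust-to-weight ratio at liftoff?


TWR = 4102000 / (256584 * 9.81) = 1.63

1.63


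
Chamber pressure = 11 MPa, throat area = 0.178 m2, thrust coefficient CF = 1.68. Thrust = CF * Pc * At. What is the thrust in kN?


F = 1.68 * 11e6 * 0.178 = 3.2894e+06 N = 3289.4 kN

3289.4 kN


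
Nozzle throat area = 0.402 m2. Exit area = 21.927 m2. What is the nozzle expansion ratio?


AR = 21.927 / 0.402 = 54.5

54.5


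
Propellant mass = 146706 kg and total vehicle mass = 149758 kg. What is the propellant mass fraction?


PMF = 146706 / 149758 = 0.98

0.98


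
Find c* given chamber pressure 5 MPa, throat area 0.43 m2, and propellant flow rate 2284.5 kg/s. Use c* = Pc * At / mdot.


c* = 5e6 * 0.43 / 2284.5 = 941 m/s

941 m/s


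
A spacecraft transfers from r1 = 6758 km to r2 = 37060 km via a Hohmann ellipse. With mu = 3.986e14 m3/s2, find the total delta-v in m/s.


V1 = sqrt(mu/r1) = 7679.97 m/s
dV1 = V1*(sqrt(2*r2/(r1+r2)) - 1) = 2308.55 m/s
V2 = sqrt(mu/r2) = 3279.56 m/s
dV2 = V2*(1 - sqrt(2*r1/(r1+r2))) = 1458.13 m/s
Total dV = 3767 m/s

3767 m/s


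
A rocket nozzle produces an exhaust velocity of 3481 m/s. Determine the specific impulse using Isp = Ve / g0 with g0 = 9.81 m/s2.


Isp = Ve / g0 = 3481 / 9.81 = 354.8 s

354.8 s


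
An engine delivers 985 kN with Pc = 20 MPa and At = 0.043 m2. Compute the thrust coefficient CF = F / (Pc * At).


CF = 985000 / (20e6 * 0.043) = 1.15

1.15


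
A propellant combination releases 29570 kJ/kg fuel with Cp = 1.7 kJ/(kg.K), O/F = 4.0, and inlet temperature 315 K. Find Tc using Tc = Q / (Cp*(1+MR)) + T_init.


Tc = 29570 / (1.7 * (1 + 4.0)) + 315 = 3794 K

3794 K


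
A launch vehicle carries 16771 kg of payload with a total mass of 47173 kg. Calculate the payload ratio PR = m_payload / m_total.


PR = 16771 / 47173 = 0.3555

0.3555


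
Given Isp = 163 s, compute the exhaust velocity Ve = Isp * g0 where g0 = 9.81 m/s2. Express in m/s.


Ve = Isp * g0 = 163 * 9.81 = 1599.0 m/s

1599.0 m/s


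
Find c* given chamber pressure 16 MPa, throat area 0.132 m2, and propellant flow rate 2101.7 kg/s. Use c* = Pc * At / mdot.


c* = 16e6 * 0.132 / 2101.7 = 1005 m/s

1005 m/s


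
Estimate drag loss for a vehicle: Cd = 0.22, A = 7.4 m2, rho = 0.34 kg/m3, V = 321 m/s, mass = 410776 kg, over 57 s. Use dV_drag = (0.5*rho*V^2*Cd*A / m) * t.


D = 0.5 * 0.34 * 321^2 * 0.22 * 7.4 = 28517.63 N
a = 28517.63 / 410776 = 0.0694 m/s2
dV = 0.0694 * 57 = 4.0 m/s

4.0 m/s


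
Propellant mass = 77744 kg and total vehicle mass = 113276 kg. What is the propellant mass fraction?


PMF = 77744 / 113276 = 0.686

0.686


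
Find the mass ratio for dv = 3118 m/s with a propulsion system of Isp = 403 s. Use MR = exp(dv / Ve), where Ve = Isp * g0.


Ve = 403 * 9.81 = 3953.43 m/s
MR = exp(3118 / 3953.43) = 2.2

2.2


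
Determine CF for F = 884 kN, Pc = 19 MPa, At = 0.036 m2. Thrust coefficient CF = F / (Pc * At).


CF = 884000 / (19e6 * 0.036) = 1.29

1.29


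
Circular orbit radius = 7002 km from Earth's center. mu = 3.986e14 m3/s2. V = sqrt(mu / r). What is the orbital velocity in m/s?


V = sqrt(3.986e14 / 7002000) = 7545 m/s

7545 m/s


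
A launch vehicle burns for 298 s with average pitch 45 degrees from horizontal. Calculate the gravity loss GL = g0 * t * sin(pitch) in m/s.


GL = 9.81 * 298 * sin(45 deg) = 2067 m/s

2067 m/s


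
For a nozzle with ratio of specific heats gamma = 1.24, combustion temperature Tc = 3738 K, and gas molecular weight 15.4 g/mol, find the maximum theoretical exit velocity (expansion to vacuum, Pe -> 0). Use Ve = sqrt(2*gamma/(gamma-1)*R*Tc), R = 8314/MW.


R = 8314 / 15.4 = 539.87 J/(kg.K)
Ve = sqrt(2 * 1.24 / (1.24 - 1) * 539.87 * 3738) = 4567 m/s

4567 m/s


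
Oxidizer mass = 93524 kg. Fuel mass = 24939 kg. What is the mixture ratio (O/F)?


MR = 93524 / 24939 = 3.75

3.75


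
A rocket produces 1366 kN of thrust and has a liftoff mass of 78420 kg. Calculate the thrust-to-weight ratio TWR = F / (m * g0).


TWR = 1366000 / (78420 * 9.81) = 1.78

1.78


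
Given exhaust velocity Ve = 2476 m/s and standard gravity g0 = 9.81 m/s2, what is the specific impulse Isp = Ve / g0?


Isp = Ve / g0 = 2476 / 9.81 = 252.4 s

252.4 s


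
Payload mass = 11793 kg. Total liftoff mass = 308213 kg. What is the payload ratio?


PR = 11793 / 308213 = 0.0383

0.0383


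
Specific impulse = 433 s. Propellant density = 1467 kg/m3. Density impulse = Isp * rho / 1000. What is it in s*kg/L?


rho*Isp = 433 * 1467 / 1000 = 635 s*kg/L

635 s*kg/L


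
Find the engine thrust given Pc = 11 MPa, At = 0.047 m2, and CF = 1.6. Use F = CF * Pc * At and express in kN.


F = 1.6 * 11e6 * 0.047 = 827200.0 N = 827.2 kN

827.2 kN


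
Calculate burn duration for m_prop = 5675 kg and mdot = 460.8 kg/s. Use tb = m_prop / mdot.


tb = 5675 / 460.8 = 12.3 s

12.3 s


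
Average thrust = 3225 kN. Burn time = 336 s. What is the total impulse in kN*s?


It = 3225 * 336 = 1083600 kN*s

1083600 kN*s


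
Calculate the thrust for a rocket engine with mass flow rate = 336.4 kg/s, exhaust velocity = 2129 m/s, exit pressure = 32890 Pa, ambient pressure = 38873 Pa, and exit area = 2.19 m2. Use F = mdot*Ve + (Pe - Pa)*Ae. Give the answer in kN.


F = 336.4 * 2129 + (32890 - 38873) * 2.19 = 703093.0 N = 703.1 kN

703.1 kN


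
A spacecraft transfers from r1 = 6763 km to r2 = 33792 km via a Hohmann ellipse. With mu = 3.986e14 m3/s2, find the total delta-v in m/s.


V1 = sqrt(mu/r1) = 7677.13 m/s
dV1 = V1*(sqrt(2*r2/(r1+r2)) - 1) = 2233.44 m/s
V2 = sqrt(mu/r2) = 3434.49 m/s
dV2 = V2*(1 - sqrt(2*r1/(r1+r2))) = 1451.02 m/s
Total dV = 3684 m/s

3684 m/s


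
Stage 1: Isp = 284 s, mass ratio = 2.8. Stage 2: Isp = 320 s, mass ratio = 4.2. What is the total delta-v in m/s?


dV1 = 284 * 9.81 * ln(2.8) = 2868.6 m/s
dV2 = 320 * 9.81 * ln(4.2) = 4505.0 m/s
Total dV = 2868.6 + 4505.0 = 7373.6 m/s ~ 7374 m/s

7374 m/s


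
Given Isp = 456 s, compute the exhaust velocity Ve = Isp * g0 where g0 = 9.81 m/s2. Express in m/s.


Ve = Isp * g0 = 456 * 9.81 = 4473.4 m/s

4473.4 m/s


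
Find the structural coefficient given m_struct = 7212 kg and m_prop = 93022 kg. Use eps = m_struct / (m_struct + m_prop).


eps = 7212 / (7212 + 93022) = 0.072

0.072


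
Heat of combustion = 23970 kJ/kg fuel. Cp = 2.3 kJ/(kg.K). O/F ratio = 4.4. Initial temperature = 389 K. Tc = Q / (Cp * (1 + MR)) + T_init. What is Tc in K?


Tc = 23970 / (2.3 * (1 + 4.4)) + 389 = 2319 K

2319 K


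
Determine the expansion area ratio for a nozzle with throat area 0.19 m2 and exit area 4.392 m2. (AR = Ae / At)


AR = 4.392 / 0.19 = 23.1

23.1


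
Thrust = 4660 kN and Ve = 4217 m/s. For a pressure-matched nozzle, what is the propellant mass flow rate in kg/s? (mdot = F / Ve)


mdot = F / Ve = 4660000 / 4217 = 1105.1 kg/s

1105.1 kg/s


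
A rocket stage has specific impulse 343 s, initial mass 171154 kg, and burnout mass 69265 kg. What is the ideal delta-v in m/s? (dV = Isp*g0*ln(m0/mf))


Ve = 343 * 9.81 = 3364.83 m/s
dV = 3364.83 * ln(171154/69265) = 3044 m/s

3044 m/s


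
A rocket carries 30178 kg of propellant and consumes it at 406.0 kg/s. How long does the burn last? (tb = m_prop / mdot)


tb = 30178 / 406.0 = 74.3 s

74.3 s


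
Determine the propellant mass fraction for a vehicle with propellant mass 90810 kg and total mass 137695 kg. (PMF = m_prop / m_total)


PMF = 90810 / 137695 = 0.66

0.66


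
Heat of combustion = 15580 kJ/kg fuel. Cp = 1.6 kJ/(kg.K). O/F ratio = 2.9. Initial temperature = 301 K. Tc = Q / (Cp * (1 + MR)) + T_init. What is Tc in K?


Tc = 15580 / (1.6 * (1 + 2.9)) + 301 = 2798 K

2798 K


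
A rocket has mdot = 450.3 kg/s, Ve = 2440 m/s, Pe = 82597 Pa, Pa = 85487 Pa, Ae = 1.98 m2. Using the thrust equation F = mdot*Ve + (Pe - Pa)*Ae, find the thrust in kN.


F = 450.3 * 2440 + (82597 - 85487) * 1.98 = 1.0930e+06 N = 1093.0 kN

1093.0 kN


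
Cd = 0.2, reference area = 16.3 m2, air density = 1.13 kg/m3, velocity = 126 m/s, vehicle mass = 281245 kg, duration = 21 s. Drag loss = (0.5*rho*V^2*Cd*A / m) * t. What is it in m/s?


D = 0.5 * 1.13 * 126^2 * 0.2 * 16.3 = 29242.0 N
a = 29242.0 / 281245 = 0.104 m/s2
dV = 0.104 * 21 = 2.2 m/s

2.2 m/s


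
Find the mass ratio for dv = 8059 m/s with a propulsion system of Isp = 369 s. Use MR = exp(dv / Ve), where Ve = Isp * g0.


Ve = 369 * 9.81 = 3619.89 m/s
MR = exp(8059 / 3619.89) = 9.266

9.266


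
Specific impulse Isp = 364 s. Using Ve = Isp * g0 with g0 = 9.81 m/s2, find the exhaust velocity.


Ve = Isp * g0 = 364 * 9.81 = 3570.8 m/s

3570.8 m/s


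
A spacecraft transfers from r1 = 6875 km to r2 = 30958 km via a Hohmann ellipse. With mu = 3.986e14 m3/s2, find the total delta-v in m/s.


V1 = sqrt(mu/r1) = 7614.34 m/s
dV1 = V1*(sqrt(2*r2/(r1+r2)) - 1) = 2126.54 m/s
V2 = sqrt(mu/r2) = 3588.25 m/s
dV2 = V2*(1 - sqrt(2*r1/(r1+r2))) = 1425.04 m/s
Total dV = 3552 m/s

3552 m/s


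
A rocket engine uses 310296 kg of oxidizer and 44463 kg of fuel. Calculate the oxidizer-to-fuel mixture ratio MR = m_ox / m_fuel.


MR = 310296 / 44463 = 6.98

6.98


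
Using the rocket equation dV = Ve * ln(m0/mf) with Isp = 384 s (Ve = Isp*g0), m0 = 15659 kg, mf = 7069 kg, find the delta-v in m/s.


Ve = 384 * 9.81 = 3767.04 m/s
dV = 3767.04 * ln(15659/7069) = 2996 m/s

2996 m/s


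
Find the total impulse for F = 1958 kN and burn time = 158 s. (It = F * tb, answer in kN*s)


It = 1958 * 158 = 309364 kN*s

309364 kN*s


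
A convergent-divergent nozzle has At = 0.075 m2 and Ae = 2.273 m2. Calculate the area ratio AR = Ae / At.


AR = 2.273 / 0.075 = 30.3

30.3


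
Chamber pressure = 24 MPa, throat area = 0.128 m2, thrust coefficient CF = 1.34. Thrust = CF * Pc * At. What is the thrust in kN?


F = 1.34 * 24e6 * 0.128 = 4.1165e+06 N = 4116.5 kN

4116.5 kN


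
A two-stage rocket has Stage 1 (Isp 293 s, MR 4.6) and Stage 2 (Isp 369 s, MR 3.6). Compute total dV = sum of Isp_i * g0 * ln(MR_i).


dV1 = 293 * 9.81 * ln(4.6) = 4386.4 m/s
dV2 = 369 * 9.81 * ln(3.6) = 4636.8 m/s
Total dV = 4386.4 + 4636.8 = 9023.2 m/s ~ 9023 m/s

9023 m/s


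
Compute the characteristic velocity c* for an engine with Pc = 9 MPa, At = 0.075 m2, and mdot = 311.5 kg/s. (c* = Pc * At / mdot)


c* = 9e6 * 0.075 / 311.5 = 2167 m/s

2167 m/s


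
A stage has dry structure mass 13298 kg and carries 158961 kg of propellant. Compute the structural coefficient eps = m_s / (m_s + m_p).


eps = 13298 / (13298 + 158961) = 0.0772

0.0772


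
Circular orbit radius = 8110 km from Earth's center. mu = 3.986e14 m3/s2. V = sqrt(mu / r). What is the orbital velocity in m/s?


V = sqrt(3.986e14 / 8110000) = 7011 m/s

7011 m/s


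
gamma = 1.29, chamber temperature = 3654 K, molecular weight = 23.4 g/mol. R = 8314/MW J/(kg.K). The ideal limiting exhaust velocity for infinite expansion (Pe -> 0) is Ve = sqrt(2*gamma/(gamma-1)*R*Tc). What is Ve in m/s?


R = 8314 / 23.4 = 355.3 J/(kg.K)
Ve = sqrt(2 * 1.29 / (1.29 - 1) * 355.3 * 3654) = 3399 m/s

3399 m/s


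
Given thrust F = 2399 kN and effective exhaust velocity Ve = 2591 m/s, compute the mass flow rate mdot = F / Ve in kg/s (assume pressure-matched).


mdot = F / Ve = 2399000 / 2591 = 925.9 kg/s

925.9 kg/s


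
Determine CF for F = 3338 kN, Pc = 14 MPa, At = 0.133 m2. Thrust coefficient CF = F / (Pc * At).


CF = 3338000 / (14e6 * 0.133) = 1.79

1.79


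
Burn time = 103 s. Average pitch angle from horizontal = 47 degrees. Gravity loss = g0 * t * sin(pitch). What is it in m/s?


GL = 9.81 * 103 * sin(47 deg) = 739 m/s

739 m/s


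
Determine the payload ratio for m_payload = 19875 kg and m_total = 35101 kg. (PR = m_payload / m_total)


PR = 19875 / 35101 = 0.5662

0.5662


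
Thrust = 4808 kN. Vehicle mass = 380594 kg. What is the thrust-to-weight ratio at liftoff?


TWR = 4808000 / (380594 * 9.81) = 1.29

1.29


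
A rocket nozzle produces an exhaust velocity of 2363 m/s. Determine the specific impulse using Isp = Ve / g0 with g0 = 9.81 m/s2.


Isp = Ve / g0 = 2363 / 9.81 = 240.9 s

240.9 s


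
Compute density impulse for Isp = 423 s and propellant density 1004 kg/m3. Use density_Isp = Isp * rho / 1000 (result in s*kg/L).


rho*Isp = 423 * 1004 / 1000 = 425 s*kg/L

425 s*kg/L


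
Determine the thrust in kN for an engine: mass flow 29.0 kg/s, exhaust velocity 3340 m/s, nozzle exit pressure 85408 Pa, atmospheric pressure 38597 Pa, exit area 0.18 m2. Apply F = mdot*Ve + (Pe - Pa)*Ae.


F = 29.0 * 3340 + (85408 - 38597) * 0.18 = 105286.0 N = 105.3 kN

105.3 kN


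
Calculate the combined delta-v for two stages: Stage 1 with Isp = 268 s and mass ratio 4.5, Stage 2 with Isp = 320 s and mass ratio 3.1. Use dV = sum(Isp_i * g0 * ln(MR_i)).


dV1 = 268 * 9.81 * ln(4.5) = 3954.3 m/s
dV2 = 320 * 9.81 * ln(3.1) = 3551.7 m/s
Total dV = 3954.3 + 3551.7 = 7506.0 m/s ~ 7506 m/s

7506 m/s


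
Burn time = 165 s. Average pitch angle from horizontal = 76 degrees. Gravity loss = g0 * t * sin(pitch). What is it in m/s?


GL = 9.81 * 165 * sin(76 deg) = 1571 m/s

1571 m/s


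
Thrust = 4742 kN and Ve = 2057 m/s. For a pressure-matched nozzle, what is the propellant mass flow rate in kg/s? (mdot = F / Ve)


mdot = F / Ve = 4742000 / 2057 = 2305.3 kg/s

2305.3 kg/s


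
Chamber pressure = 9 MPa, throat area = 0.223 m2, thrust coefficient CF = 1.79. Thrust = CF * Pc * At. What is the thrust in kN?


F = 1.79 * 9e6 * 0.223 = 3.5925e+06 N = 3592.5 kN

3592.5 kN


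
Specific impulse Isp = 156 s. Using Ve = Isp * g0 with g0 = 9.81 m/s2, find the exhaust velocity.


Ve = Isp * g0 = 156 * 9.81 = 1530.4 m/s

1530.4 m/s


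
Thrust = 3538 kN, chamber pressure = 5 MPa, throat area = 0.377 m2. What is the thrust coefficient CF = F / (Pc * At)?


CF = 3538000 / (5e6 * 0.377) = 1.88

1.88


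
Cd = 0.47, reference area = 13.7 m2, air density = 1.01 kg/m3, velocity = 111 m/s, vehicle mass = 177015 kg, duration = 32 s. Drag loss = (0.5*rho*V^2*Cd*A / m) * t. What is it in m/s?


D = 0.5 * 1.01 * 111^2 * 0.47 * 13.7 = 40064.13 N
a = 40064.13 / 177015 = 0.2263 m/s2
dV = 0.2263 * 32 = 7.2 m/s

7.2 m/s


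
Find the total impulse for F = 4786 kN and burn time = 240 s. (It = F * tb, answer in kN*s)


It = 4786 * 240 = 1148640 kN*s

1148640 kN*s


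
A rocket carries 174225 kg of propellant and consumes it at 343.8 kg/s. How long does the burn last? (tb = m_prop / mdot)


tb = 174225 / 343.8 = 506.8 s

506.8 s


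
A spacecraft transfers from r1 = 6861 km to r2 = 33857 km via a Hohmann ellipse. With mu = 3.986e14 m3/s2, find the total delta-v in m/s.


V1 = sqrt(mu/r1) = 7622.11 m/s
dV1 = V1*(sqrt(2*r2/(r1+r2)) - 1) = 2207.16 m/s
V2 = sqrt(mu/r2) = 3431.19 m/s
dV2 = V2*(1 - sqrt(2*r1/(r1+r2))) = 1439.32 m/s
Total dV = 3646 m/s

3646 m/s


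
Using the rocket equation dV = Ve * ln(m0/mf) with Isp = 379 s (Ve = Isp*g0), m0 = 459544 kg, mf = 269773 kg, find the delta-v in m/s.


Ve = 379 * 9.81 = 3717.99 m/s
dV = 3717.99 * ln(459544/269773) = 1980 m/s

1980 m/s


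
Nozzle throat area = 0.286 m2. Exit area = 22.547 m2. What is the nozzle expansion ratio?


AR = 22.547 / 0.286 = 78.8

78.8


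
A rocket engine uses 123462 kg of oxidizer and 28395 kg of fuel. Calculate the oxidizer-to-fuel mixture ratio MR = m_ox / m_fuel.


MR = 123462 / 28395 = 4.35

4.35


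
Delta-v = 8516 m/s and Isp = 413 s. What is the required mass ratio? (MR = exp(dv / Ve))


Ve = 413 * 9.81 = 4051.53 m/s
MR = exp(8516 / 4051.53) = 8.182

8.182


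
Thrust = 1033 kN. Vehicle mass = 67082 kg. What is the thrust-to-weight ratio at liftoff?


TWR = 1033000 / (67082 * 9.81) = 1.57

1.57


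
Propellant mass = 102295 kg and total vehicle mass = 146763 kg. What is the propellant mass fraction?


PMF = 102295 / 146763 = 0.697

0.697


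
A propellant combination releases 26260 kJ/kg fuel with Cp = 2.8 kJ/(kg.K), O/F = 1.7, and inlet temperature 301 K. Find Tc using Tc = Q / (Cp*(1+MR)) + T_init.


Tc = 26260 / (2.8 * (1 + 1.7)) + 301 = 3775 K

3775 K


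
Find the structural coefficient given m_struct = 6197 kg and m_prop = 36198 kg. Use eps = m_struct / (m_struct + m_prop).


eps = 6197 / (6197 + 36198) = 0.1462

0.1462


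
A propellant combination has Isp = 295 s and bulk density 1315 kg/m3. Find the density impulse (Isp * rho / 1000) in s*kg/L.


rho*Isp = 295 * 1315 / 1000 = 388 s*kg/L

388 s*kg/L


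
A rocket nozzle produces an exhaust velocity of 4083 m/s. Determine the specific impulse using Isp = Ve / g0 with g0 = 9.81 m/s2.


Isp = Ve / g0 = 4083 / 9.81 = 416.2 s

416.2 s


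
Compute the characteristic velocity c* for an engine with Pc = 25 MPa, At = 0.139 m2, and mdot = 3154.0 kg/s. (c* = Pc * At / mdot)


c* = 25e6 * 0.139 / 3154.0 = 1102 m/s

1102 m/s


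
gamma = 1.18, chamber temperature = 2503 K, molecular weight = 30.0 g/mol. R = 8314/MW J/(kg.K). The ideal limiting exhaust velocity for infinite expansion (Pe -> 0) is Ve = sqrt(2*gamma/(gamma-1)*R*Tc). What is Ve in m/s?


R = 8314 / 30.0 = 277.13 J/(kg.K)
Ve = sqrt(2 * 1.18 / (1.18 - 1) * 277.13 * 2503) = 3016 m/s

3016 m/s


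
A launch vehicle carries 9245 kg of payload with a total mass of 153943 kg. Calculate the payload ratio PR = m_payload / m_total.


PR = 9245 / 153943 = 0.0601

0.0601


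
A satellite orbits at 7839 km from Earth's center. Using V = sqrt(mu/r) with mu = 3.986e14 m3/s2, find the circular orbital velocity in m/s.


V = sqrt(3.986e14 / 7839000) = 7131 m/s

7131 m/s


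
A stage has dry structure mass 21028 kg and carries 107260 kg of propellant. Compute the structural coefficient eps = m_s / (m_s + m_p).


eps = 21028 / (21028 + 107260) = 0.1639

0.1639


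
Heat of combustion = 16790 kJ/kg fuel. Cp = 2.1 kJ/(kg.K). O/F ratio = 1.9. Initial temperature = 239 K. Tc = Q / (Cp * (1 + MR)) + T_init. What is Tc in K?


Tc = 16790 / (2.1 * (1 + 1.9)) + 239 = 2996 K

2996 K


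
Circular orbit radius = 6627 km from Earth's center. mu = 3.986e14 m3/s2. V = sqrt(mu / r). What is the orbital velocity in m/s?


V = sqrt(3.986e14 / 6627000) = 7756 m/s

7756 m/s


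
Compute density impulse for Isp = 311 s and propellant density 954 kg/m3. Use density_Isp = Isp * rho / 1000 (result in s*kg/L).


rho*Isp = 311 * 954 / 1000 = 297 s*kg/L

297 s*kg/L


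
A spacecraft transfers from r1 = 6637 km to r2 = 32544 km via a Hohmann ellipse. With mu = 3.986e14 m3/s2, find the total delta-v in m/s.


V1 = sqrt(mu/r1) = 7749.66 m/s
dV1 = V1*(sqrt(2*r2/(r1+r2)) - 1) = 2238.73 m/s
V2 = sqrt(mu/r2) = 3499.72 m/s
dV2 = V2*(1 - sqrt(2*r1/(r1+r2))) = 1462.69 m/s
Total dV = 3701 m/s

3701 m/s


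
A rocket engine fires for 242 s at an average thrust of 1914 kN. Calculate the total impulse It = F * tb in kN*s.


It = 1914 * 242 = 463188 kN*s

463188 kN*s


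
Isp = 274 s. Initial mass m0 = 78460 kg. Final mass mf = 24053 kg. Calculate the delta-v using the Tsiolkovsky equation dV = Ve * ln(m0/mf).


Ve = 274 * 9.81 = 2687.94 m/s
dV = 2687.94 * ln(78460/24053) = 3178 m/s

3178 m/s


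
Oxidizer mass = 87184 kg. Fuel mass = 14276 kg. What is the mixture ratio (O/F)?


MR = 87184 / 14276 = 6.11

6.11


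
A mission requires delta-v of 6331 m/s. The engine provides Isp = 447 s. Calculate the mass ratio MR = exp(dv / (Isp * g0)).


Ve = 447 * 9.81 = 4385.07 m/s
MR = exp(6331 / 4385.07) = 4.237

4.237


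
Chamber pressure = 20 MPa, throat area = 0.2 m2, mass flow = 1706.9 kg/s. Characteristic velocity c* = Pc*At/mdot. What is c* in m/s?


c* = 20e6 * 0.2 / 1706.9 = 2343 m/s

2343 m/s


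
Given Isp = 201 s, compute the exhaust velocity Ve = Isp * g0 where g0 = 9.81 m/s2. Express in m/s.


Ve = Isp * g0 = 201 * 9.81 = 1971.8 m/s

1971.8 m/s


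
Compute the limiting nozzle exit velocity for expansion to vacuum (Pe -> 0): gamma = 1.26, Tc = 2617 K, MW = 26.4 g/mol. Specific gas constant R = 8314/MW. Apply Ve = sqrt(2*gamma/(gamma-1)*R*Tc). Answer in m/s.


R = 8314 / 26.4 = 314.92 J/(kg.K)
Ve = sqrt(2 * 1.26 / (1.26 - 1) * 314.92 * 2617) = 2826 m/s

2826 m/s


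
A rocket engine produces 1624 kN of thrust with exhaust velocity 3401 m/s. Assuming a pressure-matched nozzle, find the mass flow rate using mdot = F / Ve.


mdot = F / Ve = 1624000 / 3401 = 477.5 kg/s

477.5 kg/s


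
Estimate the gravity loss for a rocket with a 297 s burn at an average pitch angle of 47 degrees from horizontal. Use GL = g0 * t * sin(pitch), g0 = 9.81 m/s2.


GL = 9.81 * 297 * sin(47 deg) = 2131 m/s

2131 m/s


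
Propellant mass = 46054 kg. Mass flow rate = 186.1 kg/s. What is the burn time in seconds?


tb = 46054 / 186.1 = 247.5 s

247.5 s


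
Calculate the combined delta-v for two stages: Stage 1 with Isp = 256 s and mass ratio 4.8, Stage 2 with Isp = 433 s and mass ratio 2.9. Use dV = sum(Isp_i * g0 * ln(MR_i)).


dV1 = 256 * 9.81 * ln(4.8) = 3939.4 m/s
dV2 = 433 * 9.81 * ln(2.9) = 4522.6 m/s
Total dV = 3939.4 + 4522.6 = 8462.0 m/s ~ 8462 m/s

8462 m/s


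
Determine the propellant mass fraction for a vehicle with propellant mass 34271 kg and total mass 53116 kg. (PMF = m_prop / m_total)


PMF = 34271 / 53116 = 0.645

0.645


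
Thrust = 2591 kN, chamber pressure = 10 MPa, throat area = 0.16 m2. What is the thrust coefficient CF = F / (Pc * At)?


CF = 2591000 / (10e6 * 0.16) = 1.62

1.62


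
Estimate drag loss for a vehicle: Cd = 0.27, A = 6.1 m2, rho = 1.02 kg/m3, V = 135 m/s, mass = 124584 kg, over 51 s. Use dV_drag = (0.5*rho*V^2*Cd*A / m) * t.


D = 0.5 * 1.02 * 135^2 * 0.27 * 6.1 = 15308.45 N
a = 15308.45 / 124584 = 0.1229 m/s2
dV = 0.1229 * 51 = 6.3 m/s

6.3 m/s


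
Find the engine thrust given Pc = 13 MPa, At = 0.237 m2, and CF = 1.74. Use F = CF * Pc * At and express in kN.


F = 1.74 * 13e6 * 0.237 = 5.3609e+06 N = 5360.9 kN

5360.9 kN


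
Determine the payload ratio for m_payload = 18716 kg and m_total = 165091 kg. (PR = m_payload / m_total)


PR = 18716 / 165091 = 0.1134

0.1134


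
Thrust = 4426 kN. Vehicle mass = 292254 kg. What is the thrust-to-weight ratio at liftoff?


TWR = 4426000 / (292254 * 9.81) = 1.54

1.54


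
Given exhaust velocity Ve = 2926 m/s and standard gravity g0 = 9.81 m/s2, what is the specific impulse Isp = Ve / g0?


Isp = Ve / g0 = 2926 / 9.81 = 298.3 s

298.3 s


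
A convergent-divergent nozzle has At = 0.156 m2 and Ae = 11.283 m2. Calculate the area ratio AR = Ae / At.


AR = 11.283 / 0.156 = 72.3

72.3


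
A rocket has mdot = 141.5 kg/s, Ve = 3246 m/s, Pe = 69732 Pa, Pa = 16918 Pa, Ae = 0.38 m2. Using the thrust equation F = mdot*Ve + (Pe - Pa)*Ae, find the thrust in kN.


F = 141.5 * 3246 + (69732 - 16918) * 0.38 = 479378.0 N = 479.4 kN

479.4 kN


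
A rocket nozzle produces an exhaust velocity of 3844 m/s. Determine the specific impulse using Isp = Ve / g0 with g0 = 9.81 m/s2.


Isp = Ve / g0 = 3844 / 9.81 = 391.8 s

391.8 s


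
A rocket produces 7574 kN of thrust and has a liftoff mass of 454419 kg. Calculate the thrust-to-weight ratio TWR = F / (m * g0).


TWR = 7574000 / (454419 * 9.81) = 1.7

1.7


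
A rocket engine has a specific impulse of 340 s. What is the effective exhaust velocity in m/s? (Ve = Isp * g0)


Ve = Isp * g0 = 340 * 9.81 = 3335.4 m/s

3335.4 m/s


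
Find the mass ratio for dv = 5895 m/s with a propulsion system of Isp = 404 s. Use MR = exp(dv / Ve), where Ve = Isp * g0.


Ve = 404 * 9.81 = 3963.24 m/s
MR = exp(5895 / 3963.24) = 4.426

4.426


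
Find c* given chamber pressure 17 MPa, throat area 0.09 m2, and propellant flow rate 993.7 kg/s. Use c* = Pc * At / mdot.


c* = 17e6 * 0.09 / 993.7 = 1540 m/s

1540 m/s


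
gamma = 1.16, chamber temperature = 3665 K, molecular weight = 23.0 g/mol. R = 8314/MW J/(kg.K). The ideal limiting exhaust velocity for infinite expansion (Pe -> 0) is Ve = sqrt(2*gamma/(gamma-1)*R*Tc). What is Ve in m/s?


R = 8314 / 23.0 = 361.48 J/(kg.K)
Ve = sqrt(2 * 1.16 / (1.16 - 1) * 361.48 * 3665) = 4383 m/s

4383 m/s


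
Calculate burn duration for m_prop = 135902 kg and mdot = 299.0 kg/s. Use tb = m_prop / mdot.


tb = 135902 / 299.0 = 454.5 s

454.5 s


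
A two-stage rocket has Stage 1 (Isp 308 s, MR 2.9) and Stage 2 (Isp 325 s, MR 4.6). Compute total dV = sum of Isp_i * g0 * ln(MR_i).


dV1 = 308 * 9.81 * ln(2.9) = 3217.0 m/s
dV2 = 325 * 9.81 * ln(4.6) = 4865.4 m/s
Total dV = 3217.0 + 4865.4 = 8082.4 m/s ~ 8082 m/s

8082 m/s


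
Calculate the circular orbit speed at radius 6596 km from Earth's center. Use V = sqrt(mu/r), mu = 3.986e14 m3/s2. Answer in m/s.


V = sqrt(3.986e14 / 6596000) = 7774 m/s

7774 m/s


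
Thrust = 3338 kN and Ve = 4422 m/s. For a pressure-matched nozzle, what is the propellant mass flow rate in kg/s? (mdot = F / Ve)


mdot = F / Ve = 3338000 / 4422 = 754.9 kg/s

754.9 kg/s


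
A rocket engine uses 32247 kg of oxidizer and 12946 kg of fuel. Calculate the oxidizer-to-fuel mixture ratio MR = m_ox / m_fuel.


MR = 32247 / 12946 = 2.49

2.49


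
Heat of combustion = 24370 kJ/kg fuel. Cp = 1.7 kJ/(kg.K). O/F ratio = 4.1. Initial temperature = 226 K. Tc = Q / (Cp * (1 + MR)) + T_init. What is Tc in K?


Tc = 24370 / (1.7 * (1 + 4.1)) + 226 = 3037 K

3037 K


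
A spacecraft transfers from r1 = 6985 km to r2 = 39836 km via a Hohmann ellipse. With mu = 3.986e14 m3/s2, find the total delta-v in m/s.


V1 = sqrt(mu/r1) = 7554.15 m/s
dV1 = V1*(sqrt(2*r2/(r1+r2)) - 1) = 2299.98 m/s
V2 = sqrt(mu/r2) = 3163.23 m/s
dV2 = V2*(1 - sqrt(2*r1/(r1+r2))) = 1435.37 m/s
Total dV = 3735 m/s

3735 m/s


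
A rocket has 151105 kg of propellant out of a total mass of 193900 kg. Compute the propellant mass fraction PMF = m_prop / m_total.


PMF = 151105 / 193900 = 0.779

0.779


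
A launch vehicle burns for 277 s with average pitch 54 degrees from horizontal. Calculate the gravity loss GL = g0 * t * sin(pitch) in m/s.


GL = 9.81 * 277 * sin(54 deg) = 2198 m/s

2198 m/s


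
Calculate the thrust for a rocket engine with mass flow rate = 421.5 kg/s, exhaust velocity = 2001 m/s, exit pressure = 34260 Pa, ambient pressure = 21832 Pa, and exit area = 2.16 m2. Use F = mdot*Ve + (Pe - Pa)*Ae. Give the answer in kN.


F = 421.5 * 2001 + (34260 - 21832) * 2.16 = 870266.0 N = 870.3 kN

870.3 kN


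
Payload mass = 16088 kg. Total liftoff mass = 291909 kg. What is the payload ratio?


PR = 16088 / 291909 = 0.0551

0.0551


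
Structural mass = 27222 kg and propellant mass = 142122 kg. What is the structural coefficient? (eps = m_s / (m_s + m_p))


eps = 27222 / (27222 + 142122) = 0.1607

0.1607


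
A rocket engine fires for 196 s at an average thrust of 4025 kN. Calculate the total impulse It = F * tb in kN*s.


It = 4025 * 196 = 788900 kN*s

788900 kN*s


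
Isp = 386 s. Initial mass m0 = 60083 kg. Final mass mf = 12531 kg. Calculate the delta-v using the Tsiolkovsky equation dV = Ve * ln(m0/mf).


Ve = 386 * 9.81 = 3786.66 m/s
dV = 3786.66 * ln(60083/12531) = 5936 m/s

5936 m/s


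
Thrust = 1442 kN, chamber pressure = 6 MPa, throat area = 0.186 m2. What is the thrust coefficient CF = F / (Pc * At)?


CF = 1442000 / (6e6 * 0.186) = 1.29

1.29


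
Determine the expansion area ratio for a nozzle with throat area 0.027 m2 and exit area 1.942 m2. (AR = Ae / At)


AR = 1.942 / 0.027 = 71.9

71.9


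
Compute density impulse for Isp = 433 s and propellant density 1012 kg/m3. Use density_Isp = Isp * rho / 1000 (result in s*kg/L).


rho*Isp = 433 * 1012 / 1000 = 438 s*kg/L

438 s*kg/L


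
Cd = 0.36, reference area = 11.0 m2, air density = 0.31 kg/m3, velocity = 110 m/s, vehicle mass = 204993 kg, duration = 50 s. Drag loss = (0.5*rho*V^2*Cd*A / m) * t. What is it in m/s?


D = 0.5 * 0.31 * 110^2 * 0.36 * 11.0 = 7426.98 N
a = 7426.98 / 204993 = 0.0362 m/s2
dV = 0.0362 * 50 = 1.8 m/s

1.8 m/s


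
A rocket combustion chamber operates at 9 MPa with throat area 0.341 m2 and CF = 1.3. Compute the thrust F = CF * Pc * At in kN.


F = 1.3 * 9e6 * 0.341 = 3.9897e+06 N = 3989.7 kN

3989.7 kN


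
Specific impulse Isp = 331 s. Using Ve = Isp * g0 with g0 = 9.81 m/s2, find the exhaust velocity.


Ve = Isp * g0 = 331 * 9.81 = 3247.1 m/s

3247.1 m/s


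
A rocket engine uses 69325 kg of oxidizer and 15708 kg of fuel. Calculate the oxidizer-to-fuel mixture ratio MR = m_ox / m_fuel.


MR = 69325 / 15708 = 4.41

4.41


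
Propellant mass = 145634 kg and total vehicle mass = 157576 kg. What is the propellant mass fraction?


PMF = 145634 / 157576 = 0.924

0.924


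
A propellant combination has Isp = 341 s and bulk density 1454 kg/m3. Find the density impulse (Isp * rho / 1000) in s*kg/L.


rho*Isp = 341 * 1454 / 1000 = 496 s*kg/L

496 s*kg/L


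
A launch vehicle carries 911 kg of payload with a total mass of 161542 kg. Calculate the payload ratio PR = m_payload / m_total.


PR = 911 / 161542 = 0.0056

0.0056


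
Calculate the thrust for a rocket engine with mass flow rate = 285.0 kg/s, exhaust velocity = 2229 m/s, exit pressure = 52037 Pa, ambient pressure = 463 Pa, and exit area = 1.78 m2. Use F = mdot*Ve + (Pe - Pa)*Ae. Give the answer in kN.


F = 285.0 * 2229 + (52037 - 463) * 1.78 = 727067.0 N = 727.1 kN

727.1 kN


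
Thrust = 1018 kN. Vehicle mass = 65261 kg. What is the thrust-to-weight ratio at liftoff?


TWR = 1018000 / (65261 * 9.81) = 1.59

1.59


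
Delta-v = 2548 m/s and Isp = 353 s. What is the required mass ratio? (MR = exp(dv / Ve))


Ve = 353 * 9.81 = 3462.93 m/s
MR = exp(2548 / 3462.93) = 2.087

2.087


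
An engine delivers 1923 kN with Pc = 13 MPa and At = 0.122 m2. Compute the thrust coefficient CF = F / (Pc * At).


CF = 1923000 / (13e6 * 0.122) = 1.21

1.21


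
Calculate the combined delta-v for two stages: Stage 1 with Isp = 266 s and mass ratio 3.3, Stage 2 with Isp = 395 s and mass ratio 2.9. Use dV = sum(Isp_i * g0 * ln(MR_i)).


dV1 = 266 * 9.81 * ln(3.3) = 3115.5 m/s
dV2 = 395 * 9.81 * ln(2.9) = 4125.7 m/s
Total dV = 3115.5 + 4125.7 = 7241.2 m/s ~ 7241 m/s

7241 m/s


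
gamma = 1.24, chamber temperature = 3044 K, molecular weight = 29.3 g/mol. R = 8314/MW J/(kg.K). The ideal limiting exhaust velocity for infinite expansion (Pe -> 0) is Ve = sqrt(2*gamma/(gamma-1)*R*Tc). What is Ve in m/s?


R = 8314 / 29.3 = 283.75 J/(kg.K)
Ve = sqrt(2 * 1.24 / (1.24 - 1) * 283.75 * 3044) = 2988 m/s

2988 m/s


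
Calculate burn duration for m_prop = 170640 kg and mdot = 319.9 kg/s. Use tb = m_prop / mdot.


tb = 170640 / 319.9 = 533.4 s

533.4 s


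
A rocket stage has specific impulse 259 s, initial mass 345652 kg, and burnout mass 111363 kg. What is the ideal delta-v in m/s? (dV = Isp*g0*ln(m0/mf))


Ve = 259 * 9.81 = 2540.79 m/s
dV = 2540.79 * ln(345652/111363) = 2878 m/s

2878 m/s


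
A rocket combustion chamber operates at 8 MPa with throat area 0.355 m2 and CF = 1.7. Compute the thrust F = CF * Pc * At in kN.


F = 1.7 * 8e6 * 0.355 = 4.8280e+06 N = 4828.0 kN

4828.0 kN


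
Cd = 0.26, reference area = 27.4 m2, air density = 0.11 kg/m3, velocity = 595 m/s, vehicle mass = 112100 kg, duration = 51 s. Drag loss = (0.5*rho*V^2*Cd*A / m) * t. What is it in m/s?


D = 0.5 * 0.11 * 595^2 * 0.26 * 27.4 = 138714.08 N
a = 138714.08 / 112100 = 1.2374 m/s2
dV = 1.2374 * 51 = 63.1 m/s

63.1 m/s


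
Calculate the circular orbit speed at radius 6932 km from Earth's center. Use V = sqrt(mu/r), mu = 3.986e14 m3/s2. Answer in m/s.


V = sqrt(3.986e14 / 6932000) = 7583 m/s

7583 m/s


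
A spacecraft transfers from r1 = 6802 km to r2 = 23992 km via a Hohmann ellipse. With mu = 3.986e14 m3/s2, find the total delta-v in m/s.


V1 = sqrt(mu/r1) = 7655.09 m/s
dV1 = V1*(sqrt(2*r2/(r1+r2)) - 1) = 1900.68 m/s
V2 = sqrt(mu/r2) = 4076.01 m/s
dV2 = V2*(1 - sqrt(2*r1/(r1+r2))) = 1366.85 m/s
Total dV = 3268 m/s

3268 m/s


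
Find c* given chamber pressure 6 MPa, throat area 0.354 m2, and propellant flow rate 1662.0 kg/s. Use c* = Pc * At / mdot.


c* = 6e6 * 0.354 / 1662.0 = 1278 m/s

1278 m/s


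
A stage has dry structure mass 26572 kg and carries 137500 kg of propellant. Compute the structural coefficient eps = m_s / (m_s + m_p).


eps = 26572 / (26572 + 137500) = 0.162

0.162
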